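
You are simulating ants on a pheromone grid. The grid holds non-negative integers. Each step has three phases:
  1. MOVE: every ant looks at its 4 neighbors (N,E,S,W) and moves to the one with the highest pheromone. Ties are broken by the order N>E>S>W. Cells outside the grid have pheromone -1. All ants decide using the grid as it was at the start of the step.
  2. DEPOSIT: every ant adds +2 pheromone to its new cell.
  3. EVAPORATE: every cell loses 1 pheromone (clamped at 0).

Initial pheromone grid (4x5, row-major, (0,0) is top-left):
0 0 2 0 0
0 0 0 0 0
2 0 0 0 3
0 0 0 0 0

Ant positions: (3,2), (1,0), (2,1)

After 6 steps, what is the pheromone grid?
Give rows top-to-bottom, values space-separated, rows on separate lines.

After step 1: ants at (2,2),(2,0),(2,0)
  0 0 1 0 0
  0 0 0 0 0
  5 0 1 0 2
  0 0 0 0 0
After step 2: ants at (1,2),(1,0),(1,0)
  0 0 0 0 0
  3 0 1 0 0
  4 0 0 0 1
  0 0 0 0 0
After step 3: ants at (0,2),(2,0),(2,0)
  0 0 1 0 0
  2 0 0 0 0
  7 0 0 0 0
  0 0 0 0 0
After step 4: ants at (0,3),(1,0),(1,0)
  0 0 0 1 0
  5 0 0 0 0
  6 0 0 0 0
  0 0 0 0 0
After step 5: ants at (0,4),(2,0),(2,0)
  0 0 0 0 1
  4 0 0 0 0
  9 0 0 0 0
  0 0 0 0 0
After step 6: ants at (1,4),(1,0),(1,0)
  0 0 0 0 0
  7 0 0 0 1
  8 0 0 0 0
  0 0 0 0 0

0 0 0 0 0
7 0 0 0 1
8 0 0 0 0
0 0 0 0 0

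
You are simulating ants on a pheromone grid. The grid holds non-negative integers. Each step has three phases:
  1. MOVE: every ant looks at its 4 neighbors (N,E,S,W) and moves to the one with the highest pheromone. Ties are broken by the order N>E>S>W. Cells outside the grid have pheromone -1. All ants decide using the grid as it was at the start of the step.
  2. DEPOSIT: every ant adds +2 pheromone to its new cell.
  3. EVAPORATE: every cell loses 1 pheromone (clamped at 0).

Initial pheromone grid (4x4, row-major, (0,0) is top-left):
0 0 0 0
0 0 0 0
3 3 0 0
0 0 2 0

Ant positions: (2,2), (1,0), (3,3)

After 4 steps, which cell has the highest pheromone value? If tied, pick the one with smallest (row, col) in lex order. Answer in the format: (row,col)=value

Answer: (2,0)=9

Derivation:
Step 1: ant0:(2,2)->W->(2,1) | ant1:(1,0)->S->(2,0) | ant2:(3,3)->W->(3,2)
  grid max=4 at (2,0)
Step 2: ant0:(2,1)->W->(2,0) | ant1:(2,0)->E->(2,1) | ant2:(3,2)->N->(2,2)
  grid max=5 at (2,0)
Step 3: ant0:(2,0)->E->(2,1) | ant1:(2,1)->W->(2,0) | ant2:(2,2)->W->(2,1)
  grid max=8 at (2,1)
Step 4: ant0:(2,1)->W->(2,0) | ant1:(2,0)->E->(2,1) | ant2:(2,1)->W->(2,0)
  grid max=9 at (2,0)
Final grid:
  0 0 0 0
  0 0 0 0
  9 9 0 0
  0 0 0 0
Max pheromone 9 at (2,0)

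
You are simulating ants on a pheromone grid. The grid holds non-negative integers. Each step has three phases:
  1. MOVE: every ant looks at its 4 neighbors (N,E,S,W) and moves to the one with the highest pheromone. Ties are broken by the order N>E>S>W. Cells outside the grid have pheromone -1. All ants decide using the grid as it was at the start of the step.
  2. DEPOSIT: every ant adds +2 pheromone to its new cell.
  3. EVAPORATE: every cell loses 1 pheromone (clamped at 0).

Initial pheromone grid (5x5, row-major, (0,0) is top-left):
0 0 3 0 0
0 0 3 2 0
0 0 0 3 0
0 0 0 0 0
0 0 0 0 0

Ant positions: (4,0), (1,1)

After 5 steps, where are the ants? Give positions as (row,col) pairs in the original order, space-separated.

Step 1: ant0:(4,0)->N->(3,0) | ant1:(1,1)->E->(1,2)
  grid max=4 at (1,2)
Step 2: ant0:(3,0)->N->(2,0) | ant1:(1,2)->N->(0,2)
  grid max=3 at (0,2)
Step 3: ant0:(2,0)->N->(1,0) | ant1:(0,2)->S->(1,2)
  grid max=4 at (1,2)
Step 4: ant0:(1,0)->N->(0,0) | ant1:(1,2)->N->(0,2)
  grid max=3 at (0,2)
Step 5: ant0:(0,0)->E->(0,1) | ant1:(0,2)->S->(1,2)
  grid max=4 at (1,2)

(0,1) (1,2)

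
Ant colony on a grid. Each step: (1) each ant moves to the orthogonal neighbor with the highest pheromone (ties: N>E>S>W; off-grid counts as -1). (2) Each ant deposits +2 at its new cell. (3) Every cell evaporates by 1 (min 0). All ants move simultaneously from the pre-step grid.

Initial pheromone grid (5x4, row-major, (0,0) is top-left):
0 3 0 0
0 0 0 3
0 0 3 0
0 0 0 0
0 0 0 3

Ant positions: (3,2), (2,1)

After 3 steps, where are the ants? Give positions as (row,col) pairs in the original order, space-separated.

Step 1: ant0:(3,2)->N->(2,2) | ant1:(2,1)->E->(2,2)
  grid max=6 at (2,2)
Step 2: ant0:(2,2)->N->(1,2) | ant1:(2,2)->N->(1,2)
  grid max=5 at (2,2)
Step 3: ant0:(1,2)->S->(2,2) | ant1:(1,2)->S->(2,2)
  grid max=8 at (2,2)

(2,2) (2,2)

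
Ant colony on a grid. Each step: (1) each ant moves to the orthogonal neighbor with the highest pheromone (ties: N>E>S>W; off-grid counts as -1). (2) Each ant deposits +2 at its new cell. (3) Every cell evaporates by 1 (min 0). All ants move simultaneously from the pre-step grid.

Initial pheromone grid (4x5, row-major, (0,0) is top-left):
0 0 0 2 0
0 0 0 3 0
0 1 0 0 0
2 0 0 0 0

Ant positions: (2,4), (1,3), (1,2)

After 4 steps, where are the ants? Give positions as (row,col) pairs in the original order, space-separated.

Step 1: ant0:(2,4)->N->(1,4) | ant1:(1,3)->N->(0,3) | ant2:(1,2)->E->(1,3)
  grid max=4 at (1,3)
Step 2: ant0:(1,4)->W->(1,3) | ant1:(0,3)->S->(1,3) | ant2:(1,3)->N->(0,3)
  grid max=7 at (1,3)
Step 3: ant0:(1,3)->N->(0,3) | ant1:(1,3)->N->(0,3) | ant2:(0,3)->S->(1,3)
  grid max=8 at (1,3)
Step 4: ant0:(0,3)->S->(1,3) | ant1:(0,3)->S->(1,3) | ant2:(1,3)->N->(0,3)
  grid max=11 at (1,3)

(1,3) (1,3) (0,3)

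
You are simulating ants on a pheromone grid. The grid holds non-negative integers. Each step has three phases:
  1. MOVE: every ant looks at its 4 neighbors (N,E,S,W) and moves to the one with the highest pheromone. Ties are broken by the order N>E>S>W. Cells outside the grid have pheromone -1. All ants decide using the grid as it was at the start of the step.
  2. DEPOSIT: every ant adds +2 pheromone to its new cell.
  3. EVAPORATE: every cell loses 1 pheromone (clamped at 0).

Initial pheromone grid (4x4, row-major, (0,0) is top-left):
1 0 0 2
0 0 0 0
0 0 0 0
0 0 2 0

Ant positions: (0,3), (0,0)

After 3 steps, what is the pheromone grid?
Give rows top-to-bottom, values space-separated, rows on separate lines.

After step 1: ants at (1,3),(0,1)
  0 1 0 1
  0 0 0 1
  0 0 0 0
  0 0 1 0
After step 2: ants at (0,3),(0,2)
  0 0 1 2
  0 0 0 0
  0 0 0 0
  0 0 0 0
After step 3: ants at (0,2),(0,3)
  0 0 2 3
  0 0 0 0
  0 0 0 0
  0 0 0 0

0 0 2 3
0 0 0 0
0 0 0 0
0 0 0 0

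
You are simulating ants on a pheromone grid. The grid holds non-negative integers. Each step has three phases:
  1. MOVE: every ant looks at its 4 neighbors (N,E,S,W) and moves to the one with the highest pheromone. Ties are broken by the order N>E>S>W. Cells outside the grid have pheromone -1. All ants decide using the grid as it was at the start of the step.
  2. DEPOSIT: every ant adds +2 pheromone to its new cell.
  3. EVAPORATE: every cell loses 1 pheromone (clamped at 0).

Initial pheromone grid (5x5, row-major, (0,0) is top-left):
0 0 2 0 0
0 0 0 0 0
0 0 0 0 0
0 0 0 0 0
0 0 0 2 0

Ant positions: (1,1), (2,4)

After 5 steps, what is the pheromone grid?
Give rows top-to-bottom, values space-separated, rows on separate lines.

After step 1: ants at (0,1),(1,4)
  0 1 1 0 0
  0 0 0 0 1
  0 0 0 0 0
  0 0 0 0 0
  0 0 0 1 0
After step 2: ants at (0,2),(0,4)
  0 0 2 0 1
  0 0 0 0 0
  0 0 0 0 0
  0 0 0 0 0
  0 0 0 0 0
After step 3: ants at (0,3),(1,4)
  0 0 1 1 0
  0 0 0 0 1
  0 0 0 0 0
  0 0 0 0 0
  0 0 0 0 0
After step 4: ants at (0,2),(0,4)
  0 0 2 0 1
  0 0 0 0 0
  0 0 0 0 0
  0 0 0 0 0
  0 0 0 0 0
After step 5: ants at (0,3),(1,4)
  0 0 1 1 0
  0 0 0 0 1
  0 0 0 0 0
  0 0 0 0 0
  0 0 0 0 0

0 0 1 1 0
0 0 0 0 1
0 0 0 0 0
0 0 0 0 0
0 0 0 0 0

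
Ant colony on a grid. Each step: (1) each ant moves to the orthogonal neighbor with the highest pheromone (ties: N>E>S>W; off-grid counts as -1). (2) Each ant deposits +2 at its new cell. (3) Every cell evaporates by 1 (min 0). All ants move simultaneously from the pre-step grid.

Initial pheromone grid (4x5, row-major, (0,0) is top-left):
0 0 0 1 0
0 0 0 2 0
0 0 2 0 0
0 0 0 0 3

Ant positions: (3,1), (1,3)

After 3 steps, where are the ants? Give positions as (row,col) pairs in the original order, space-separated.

Step 1: ant0:(3,1)->N->(2,1) | ant1:(1,3)->N->(0,3)
  grid max=2 at (0,3)
Step 2: ant0:(2,1)->E->(2,2) | ant1:(0,3)->S->(1,3)
  grid max=2 at (1,3)
Step 3: ant0:(2,2)->N->(1,2) | ant1:(1,3)->N->(0,3)
  grid max=2 at (0,3)

(1,2) (0,3)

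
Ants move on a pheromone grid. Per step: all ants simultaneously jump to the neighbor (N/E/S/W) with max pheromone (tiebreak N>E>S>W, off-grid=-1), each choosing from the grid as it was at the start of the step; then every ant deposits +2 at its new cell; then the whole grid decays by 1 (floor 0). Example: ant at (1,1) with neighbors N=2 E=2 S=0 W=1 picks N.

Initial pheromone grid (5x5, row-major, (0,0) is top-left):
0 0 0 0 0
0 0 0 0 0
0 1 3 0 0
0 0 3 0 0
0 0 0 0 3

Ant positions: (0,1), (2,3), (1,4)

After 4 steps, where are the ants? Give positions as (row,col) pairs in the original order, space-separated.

Step 1: ant0:(0,1)->E->(0,2) | ant1:(2,3)->W->(2,2) | ant2:(1,4)->N->(0,4)
  grid max=4 at (2,2)
Step 2: ant0:(0,2)->E->(0,3) | ant1:(2,2)->S->(3,2) | ant2:(0,4)->S->(1,4)
  grid max=3 at (2,2)
Step 3: ant0:(0,3)->E->(0,4) | ant1:(3,2)->N->(2,2) | ant2:(1,4)->N->(0,4)
  grid max=4 at (2,2)
Step 4: ant0:(0,4)->S->(1,4) | ant1:(2,2)->S->(3,2) | ant2:(0,4)->S->(1,4)
  grid max=3 at (1,4)

(1,4) (3,2) (1,4)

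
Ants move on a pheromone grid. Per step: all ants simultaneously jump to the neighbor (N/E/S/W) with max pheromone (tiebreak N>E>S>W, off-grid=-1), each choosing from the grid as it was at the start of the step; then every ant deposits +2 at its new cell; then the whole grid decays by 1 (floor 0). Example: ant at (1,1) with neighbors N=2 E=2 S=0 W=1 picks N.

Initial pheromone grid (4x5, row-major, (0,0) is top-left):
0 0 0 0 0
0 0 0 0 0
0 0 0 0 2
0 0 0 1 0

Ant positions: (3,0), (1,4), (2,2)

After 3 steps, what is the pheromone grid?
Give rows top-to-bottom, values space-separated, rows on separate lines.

After step 1: ants at (2,0),(2,4),(1,2)
  0 0 0 0 0
  0 0 1 0 0
  1 0 0 0 3
  0 0 0 0 0
After step 2: ants at (1,0),(1,4),(0,2)
  0 0 1 0 0
  1 0 0 0 1
  0 0 0 0 2
  0 0 0 0 0
After step 3: ants at (0,0),(2,4),(0,3)
  1 0 0 1 0
  0 0 0 0 0
  0 0 0 0 3
  0 0 0 0 0

1 0 0 1 0
0 0 0 0 0
0 0 0 0 3
0 0 0 0 0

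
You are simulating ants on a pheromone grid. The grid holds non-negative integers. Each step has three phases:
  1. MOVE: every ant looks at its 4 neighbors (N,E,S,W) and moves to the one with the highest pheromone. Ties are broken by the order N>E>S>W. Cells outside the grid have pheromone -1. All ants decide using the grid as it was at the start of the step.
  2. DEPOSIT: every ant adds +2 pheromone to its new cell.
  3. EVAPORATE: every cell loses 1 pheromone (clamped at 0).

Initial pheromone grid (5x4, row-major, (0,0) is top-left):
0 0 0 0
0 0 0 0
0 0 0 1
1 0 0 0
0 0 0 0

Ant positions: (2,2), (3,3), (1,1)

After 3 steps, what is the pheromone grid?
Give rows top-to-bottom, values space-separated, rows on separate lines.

After step 1: ants at (2,3),(2,3),(0,1)
  0 1 0 0
  0 0 0 0
  0 0 0 4
  0 0 0 0
  0 0 0 0
After step 2: ants at (1,3),(1,3),(0,2)
  0 0 1 0
  0 0 0 3
  0 0 0 3
  0 0 0 0
  0 0 0 0
After step 3: ants at (2,3),(2,3),(0,3)
  0 0 0 1
  0 0 0 2
  0 0 0 6
  0 0 0 0
  0 0 0 0

0 0 0 1
0 0 0 2
0 0 0 6
0 0 0 0
0 0 0 0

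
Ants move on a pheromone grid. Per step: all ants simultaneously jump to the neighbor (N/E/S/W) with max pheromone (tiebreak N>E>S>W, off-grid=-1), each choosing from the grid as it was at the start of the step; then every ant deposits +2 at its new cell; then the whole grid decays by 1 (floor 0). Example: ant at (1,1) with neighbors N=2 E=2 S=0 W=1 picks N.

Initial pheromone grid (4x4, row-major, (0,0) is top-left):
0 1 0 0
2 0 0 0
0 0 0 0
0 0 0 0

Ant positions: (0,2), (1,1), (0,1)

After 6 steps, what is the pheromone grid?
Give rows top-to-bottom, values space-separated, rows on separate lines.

After step 1: ants at (0,1),(1,0),(0,2)
  0 2 1 0
  3 0 0 0
  0 0 0 0
  0 0 0 0
After step 2: ants at (0,2),(0,0),(0,1)
  1 3 2 0
  2 0 0 0
  0 0 0 0
  0 0 0 0
After step 3: ants at (0,1),(0,1),(0,2)
  0 6 3 0
  1 0 0 0
  0 0 0 0
  0 0 0 0
After step 4: ants at (0,2),(0,2),(0,1)
  0 7 6 0
  0 0 0 0
  0 0 0 0
  0 0 0 0
After step 5: ants at (0,1),(0,1),(0,2)
  0 10 7 0
  0 0 0 0
  0 0 0 0
  0 0 0 0
After step 6: ants at (0,2),(0,2),(0,1)
  0 11 10 0
  0 0 0 0
  0 0 0 0
  0 0 0 0

0 11 10 0
0 0 0 0
0 0 0 0
0 0 0 0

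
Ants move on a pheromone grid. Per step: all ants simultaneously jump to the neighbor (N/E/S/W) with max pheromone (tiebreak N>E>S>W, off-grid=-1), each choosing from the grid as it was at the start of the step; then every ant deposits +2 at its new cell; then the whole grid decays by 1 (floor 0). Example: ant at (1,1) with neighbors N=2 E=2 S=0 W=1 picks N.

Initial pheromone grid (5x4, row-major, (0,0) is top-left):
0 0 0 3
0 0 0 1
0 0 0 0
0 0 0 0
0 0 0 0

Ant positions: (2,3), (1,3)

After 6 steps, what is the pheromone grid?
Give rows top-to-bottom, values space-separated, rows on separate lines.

After step 1: ants at (1,3),(0,3)
  0 0 0 4
  0 0 0 2
  0 0 0 0
  0 0 0 0
  0 0 0 0
After step 2: ants at (0,3),(1,3)
  0 0 0 5
  0 0 0 3
  0 0 0 0
  0 0 0 0
  0 0 0 0
After step 3: ants at (1,3),(0,3)
  0 0 0 6
  0 0 0 4
  0 0 0 0
  0 0 0 0
  0 0 0 0
After step 4: ants at (0,3),(1,3)
  0 0 0 7
  0 0 0 5
  0 0 0 0
  0 0 0 0
  0 0 0 0
After step 5: ants at (1,3),(0,3)
  0 0 0 8
  0 0 0 6
  0 0 0 0
  0 0 0 0
  0 0 0 0
After step 6: ants at (0,3),(1,3)
  0 0 0 9
  0 0 0 7
  0 0 0 0
  0 0 0 0
  0 0 0 0

0 0 0 9
0 0 0 7
0 0 0 0
0 0 0 0
0 0 0 0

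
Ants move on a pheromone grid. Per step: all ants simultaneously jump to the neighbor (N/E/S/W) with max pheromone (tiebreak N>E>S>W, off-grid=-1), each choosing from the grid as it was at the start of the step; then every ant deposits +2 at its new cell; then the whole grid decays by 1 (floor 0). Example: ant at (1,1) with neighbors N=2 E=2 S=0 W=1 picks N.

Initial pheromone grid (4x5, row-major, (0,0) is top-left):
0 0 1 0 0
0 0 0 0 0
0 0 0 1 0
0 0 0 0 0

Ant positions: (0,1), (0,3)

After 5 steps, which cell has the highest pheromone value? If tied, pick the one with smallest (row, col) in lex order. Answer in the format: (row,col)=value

Step 1: ant0:(0,1)->E->(0,2) | ant1:(0,3)->W->(0,2)
  grid max=4 at (0,2)
Step 2: ant0:(0,2)->E->(0,3) | ant1:(0,2)->E->(0,3)
  grid max=3 at (0,2)
Step 3: ant0:(0,3)->W->(0,2) | ant1:(0,3)->W->(0,2)
  grid max=6 at (0,2)
Step 4: ant0:(0,2)->E->(0,3) | ant1:(0,2)->E->(0,3)
  grid max=5 at (0,2)
Step 5: ant0:(0,3)->W->(0,2) | ant1:(0,3)->W->(0,2)
  grid max=8 at (0,2)
Final grid:
  0 0 8 4 0
  0 0 0 0 0
  0 0 0 0 0
  0 0 0 0 0
Max pheromone 8 at (0,2)

Answer: (0,2)=8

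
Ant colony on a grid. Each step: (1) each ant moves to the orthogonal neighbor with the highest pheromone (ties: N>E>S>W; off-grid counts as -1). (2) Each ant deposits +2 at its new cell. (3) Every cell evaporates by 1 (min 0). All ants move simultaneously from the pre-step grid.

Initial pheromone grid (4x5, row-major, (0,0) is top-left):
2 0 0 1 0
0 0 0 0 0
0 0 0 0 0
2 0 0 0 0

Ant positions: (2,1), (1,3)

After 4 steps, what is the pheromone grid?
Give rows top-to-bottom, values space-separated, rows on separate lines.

After step 1: ants at (1,1),(0,3)
  1 0 0 2 0
  0 1 0 0 0
  0 0 0 0 0
  1 0 0 0 0
After step 2: ants at (0,1),(0,4)
  0 1 0 1 1
  0 0 0 0 0
  0 0 0 0 0
  0 0 0 0 0
After step 3: ants at (0,2),(0,3)
  0 0 1 2 0
  0 0 0 0 0
  0 0 0 0 0
  0 0 0 0 0
After step 4: ants at (0,3),(0,2)
  0 0 2 3 0
  0 0 0 0 0
  0 0 0 0 0
  0 0 0 0 0

0 0 2 3 0
0 0 0 0 0
0 0 0 0 0
0 0 0 0 0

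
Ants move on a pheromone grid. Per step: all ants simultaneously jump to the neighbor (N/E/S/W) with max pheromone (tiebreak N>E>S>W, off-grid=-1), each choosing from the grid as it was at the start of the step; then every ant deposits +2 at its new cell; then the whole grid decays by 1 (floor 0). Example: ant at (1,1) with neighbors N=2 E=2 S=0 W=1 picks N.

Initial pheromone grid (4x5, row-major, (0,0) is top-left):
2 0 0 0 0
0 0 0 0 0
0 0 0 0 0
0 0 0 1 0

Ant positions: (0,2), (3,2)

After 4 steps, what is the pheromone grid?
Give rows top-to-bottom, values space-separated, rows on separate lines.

After step 1: ants at (0,3),(3,3)
  1 0 0 1 0
  0 0 0 0 0
  0 0 0 0 0
  0 0 0 2 0
After step 2: ants at (0,4),(2,3)
  0 0 0 0 1
  0 0 0 0 0
  0 0 0 1 0
  0 0 0 1 0
After step 3: ants at (1,4),(3,3)
  0 0 0 0 0
  0 0 0 0 1
  0 0 0 0 0
  0 0 0 2 0
After step 4: ants at (0,4),(2,3)
  0 0 0 0 1
  0 0 0 0 0
  0 0 0 1 0
  0 0 0 1 0

0 0 0 0 1
0 0 0 0 0
0 0 0 1 0
0 0 0 1 0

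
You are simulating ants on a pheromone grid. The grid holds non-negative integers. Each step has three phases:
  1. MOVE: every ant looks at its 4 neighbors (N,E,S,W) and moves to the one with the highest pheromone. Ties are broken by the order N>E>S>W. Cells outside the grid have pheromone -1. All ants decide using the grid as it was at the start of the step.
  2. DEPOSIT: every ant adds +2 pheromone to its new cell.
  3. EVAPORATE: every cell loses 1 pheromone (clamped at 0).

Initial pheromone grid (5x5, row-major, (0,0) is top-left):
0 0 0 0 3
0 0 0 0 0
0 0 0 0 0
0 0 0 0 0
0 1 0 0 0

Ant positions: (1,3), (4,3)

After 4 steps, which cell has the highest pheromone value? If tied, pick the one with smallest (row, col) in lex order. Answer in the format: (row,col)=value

Answer: (0,4)=3

Derivation:
Step 1: ant0:(1,3)->N->(0,3) | ant1:(4,3)->N->(3,3)
  grid max=2 at (0,4)
Step 2: ant0:(0,3)->E->(0,4) | ant1:(3,3)->N->(2,3)
  grid max=3 at (0,4)
Step 3: ant0:(0,4)->S->(1,4) | ant1:(2,3)->N->(1,3)
  grid max=2 at (0,4)
Step 4: ant0:(1,4)->N->(0,4) | ant1:(1,3)->E->(1,4)
  grid max=3 at (0,4)
Final grid:
  0 0 0 0 3
  0 0 0 0 2
  0 0 0 0 0
  0 0 0 0 0
  0 0 0 0 0
Max pheromone 3 at (0,4)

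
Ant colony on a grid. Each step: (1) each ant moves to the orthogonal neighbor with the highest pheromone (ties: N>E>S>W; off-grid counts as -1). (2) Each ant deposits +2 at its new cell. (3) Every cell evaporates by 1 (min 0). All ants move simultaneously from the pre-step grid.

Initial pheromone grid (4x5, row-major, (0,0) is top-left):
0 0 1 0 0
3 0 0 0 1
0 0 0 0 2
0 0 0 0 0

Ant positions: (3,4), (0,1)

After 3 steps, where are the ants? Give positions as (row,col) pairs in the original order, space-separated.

Step 1: ant0:(3,4)->N->(2,4) | ant1:(0,1)->E->(0,2)
  grid max=3 at (2,4)
Step 2: ant0:(2,4)->N->(1,4) | ant1:(0,2)->E->(0,3)
  grid max=2 at (2,4)
Step 3: ant0:(1,4)->S->(2,4) | ant1:(0,3)->W->(0,2)
  grid max=3 at (2,4)

(2,4) (0,2)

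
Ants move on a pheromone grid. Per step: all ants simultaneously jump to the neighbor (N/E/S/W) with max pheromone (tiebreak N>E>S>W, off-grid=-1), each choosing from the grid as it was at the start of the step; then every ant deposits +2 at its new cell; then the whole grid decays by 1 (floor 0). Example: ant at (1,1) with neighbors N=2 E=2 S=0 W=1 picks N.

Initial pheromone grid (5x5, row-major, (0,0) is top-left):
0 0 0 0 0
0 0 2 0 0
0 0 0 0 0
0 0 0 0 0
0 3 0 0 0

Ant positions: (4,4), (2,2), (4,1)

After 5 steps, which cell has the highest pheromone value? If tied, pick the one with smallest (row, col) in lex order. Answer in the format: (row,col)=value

Step 1: ant0:(4,4)->N->(3,4) | ant1:(2,2)->N->(1,2) | ant2:(4,1)->N->(3,1)
  grid max=3 at (1,2)
Step 2: ant0:(3,4)->N->(2,4) | ant1:(1,2)->N->(0,2) | ant2:(3,1)->S->(4,1)
  grid max=3 at (4,1)
Step 3: ant0:(2,4)->N->(1,4) | ant1:(0,2)->S->(1,2) | ant2:(4,1)->N->(3,1)
  grid max=3 at (1,2)
Step 4: ant0:(1,4)->N->(0,4) | ant1:(1,2)->N->(0,2) | ant2:(3,1)->S->(4,1)
  grid max=3 at (4,1)
Step 5: ant0:(0,4)->S->(1,4) | ant1:(0,2)->S->(1,2) | ant2:(4,1)->N->(3,1)
  grid max=3 at (1,2)
Final grid:
  0 0 0 0 0
  0 0 3 0 1
  0 0 0 0 0
  0 1 0 0 0
  0 2 0 0 0
Max pheromone 3 at (1,2)

Answer: (1,2)=3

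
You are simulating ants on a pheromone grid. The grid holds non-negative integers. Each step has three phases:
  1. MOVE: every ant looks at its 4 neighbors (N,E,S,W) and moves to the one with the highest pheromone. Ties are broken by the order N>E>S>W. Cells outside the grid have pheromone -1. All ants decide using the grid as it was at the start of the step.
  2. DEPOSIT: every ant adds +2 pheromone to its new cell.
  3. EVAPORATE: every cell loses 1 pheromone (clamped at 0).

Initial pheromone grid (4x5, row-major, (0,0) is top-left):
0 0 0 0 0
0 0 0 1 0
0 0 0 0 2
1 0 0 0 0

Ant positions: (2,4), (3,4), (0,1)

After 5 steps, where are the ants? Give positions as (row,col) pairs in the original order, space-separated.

Step 1: ant0:(2,4)->N->(1,4) | ant1:(3,4)->N->(2,4) | ant2:(0,1)->E->(0,2)
  grid max=3 at (2,4)
Step 2: ant0:(1,4)->S->(2,4) | ant1:(2,4)->N->(1,4) | ant2:(0,2)->E->(0,3)
  grid max=4 at (2,4)
Step 3: ant0:(2,4)->N->(1,4) | ant1:(1,4)->S->(2,4) | ant2:(0,3)->E->(0,4)
  grid max=5 at (2,4)
Step 4: ant0:(1,4)->S->(2,4) | ant1:(2,4)->N->(1,4) | ant2:(0,4)->S->(1,4)
  grid max=6 at (1,4)
Step 5: ant0:(2,4)->N->(1,4) | ant1:(1,4)->S->(2,4) | ant2:(1,4)->S->(2,4)
  grid max=9 at (2,4)

(1,4) (2,4) (2,4)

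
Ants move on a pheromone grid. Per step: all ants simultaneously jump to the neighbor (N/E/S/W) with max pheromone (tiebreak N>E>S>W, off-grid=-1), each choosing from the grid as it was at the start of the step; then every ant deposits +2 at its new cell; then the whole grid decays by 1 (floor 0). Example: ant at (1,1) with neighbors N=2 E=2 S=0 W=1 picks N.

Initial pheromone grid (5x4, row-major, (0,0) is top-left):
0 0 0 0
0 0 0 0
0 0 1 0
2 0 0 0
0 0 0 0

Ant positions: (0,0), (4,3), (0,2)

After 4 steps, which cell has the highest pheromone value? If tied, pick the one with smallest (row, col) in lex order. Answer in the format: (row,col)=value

Step 1: ant0:(0,0)->E->(0,1) | ant1:(4,3)->N->(3,3) | ant2:(0,2)->E->(0,3)
  grid max=1 at (0,1)
Step 2: ant0:(0,1)->E->(0,2) | ant1:(3,3)->N->(2,3) | ant2:(0,3)->S->(1,3)
  grid max=1 at (0,2)
Step 3: ant0:(0,2)->E->(0,3) | ant1:(2,3)->N->(1,3) | ant2:(1,3)->S->(2,3)
  grid max=2 at (1,3)
Step 4: ant0:(0,3)->S->(1,3) | ant1:(1,3)->S->(2,3) | ant2:(2,3)->N->(1,3)
  grid max=5 at (1,3)
Final grid:
  0 0 0 0
  0 0 0 5
  0 0 0 3
  0 0 0 0
  0 0 0 0
Max pheromone 5 at (1,3)

Answer: (1,3)=5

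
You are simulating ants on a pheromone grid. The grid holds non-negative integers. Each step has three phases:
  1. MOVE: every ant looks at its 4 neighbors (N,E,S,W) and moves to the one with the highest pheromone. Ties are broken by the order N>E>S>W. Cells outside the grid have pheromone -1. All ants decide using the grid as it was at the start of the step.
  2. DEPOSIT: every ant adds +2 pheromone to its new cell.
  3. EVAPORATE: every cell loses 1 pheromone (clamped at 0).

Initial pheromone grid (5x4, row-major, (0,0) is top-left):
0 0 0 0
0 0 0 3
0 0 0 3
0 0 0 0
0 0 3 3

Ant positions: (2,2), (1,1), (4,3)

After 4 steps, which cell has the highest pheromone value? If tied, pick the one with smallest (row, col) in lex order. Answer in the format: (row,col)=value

Answer: (1,3)=5

Derivation:
Step 1: ant0:(2,2)->E->(2,3) | ant1:(1,1)->N->(0,1) | ant2:(4,3)->W->(4,2)
  grid max=4 at (2,3)
Step 2: ant0:(2,3)->N->(1,3) | ant1:(0,1)->E->(0,2) | ant2:(4,2)->E->(4,3)
  grid max=3 at (1,3)
Step 3: ant0:(1,3)->S->(2,3) | ant1:(0,2)->E->(0,3) | ant2:(4,3)->W->(4,2)
  grid max=4 at (2,3)
Step 4: ant0:(2,3)->N->(1,3) | ant1:(0,3)->S->(1,3) | ant2:(4,2)->E->(4,3)
  grid max=5 at (1,3)
Final grid:
  0 0 0 0
  0 0 0 5
  0 0 0 3
  0 0 0 0
  0 0 3 3
Max pheromone 5 at (1,3)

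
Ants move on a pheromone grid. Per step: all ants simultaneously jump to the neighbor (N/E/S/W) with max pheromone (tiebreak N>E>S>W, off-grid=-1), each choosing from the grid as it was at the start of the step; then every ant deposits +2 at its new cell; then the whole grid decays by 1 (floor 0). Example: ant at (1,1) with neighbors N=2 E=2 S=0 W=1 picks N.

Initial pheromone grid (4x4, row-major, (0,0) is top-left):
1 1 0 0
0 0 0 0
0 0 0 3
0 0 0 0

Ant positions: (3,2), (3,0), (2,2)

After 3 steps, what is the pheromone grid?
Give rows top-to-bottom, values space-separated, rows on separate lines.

After step 1: ants at (2,2),(2,0),(2,3)
  0 0 0 0
  0 0 0 0
  1 0 1 4
  0 0 0 0
After step 2: ants at (2,3),(1,0),(2,2)
  0 0 0 0
  1 0 0 0
  0 0 2 5
  0 0 0 0
After step 3: ants at (2,2),(0,0),(2,3)
  1 0 0 0
  0 0 0 0
  0 0 3 6
  0 0 0 0

1 0 0 0
0 0 0 0
0 0 3 6
0 0 0 0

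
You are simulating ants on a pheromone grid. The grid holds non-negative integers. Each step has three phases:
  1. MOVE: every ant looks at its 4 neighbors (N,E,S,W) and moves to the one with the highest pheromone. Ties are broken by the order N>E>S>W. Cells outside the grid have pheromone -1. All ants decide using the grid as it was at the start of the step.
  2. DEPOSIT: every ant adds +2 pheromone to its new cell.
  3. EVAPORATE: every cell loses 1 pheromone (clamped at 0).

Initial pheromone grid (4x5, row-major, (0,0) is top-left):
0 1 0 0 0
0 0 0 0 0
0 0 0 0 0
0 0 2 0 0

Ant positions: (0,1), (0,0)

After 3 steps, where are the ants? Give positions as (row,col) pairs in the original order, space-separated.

Step 1: ant0:(0,1)->E->(0,2) | ant1:(0,0)->E->(0,1)
  grid max=2 at (0,1)
Step 2: ant0:(0,2)->W->(0,1) | ant1:(0,1)->E->(0,2)
  grid max=3 at (0,1)
Step 3: ant0:(0,1)->E->(0,2) | ant1:(0,2)->W->(0,1)
  grid max=4 at (0,1)

(0,2) (0,1)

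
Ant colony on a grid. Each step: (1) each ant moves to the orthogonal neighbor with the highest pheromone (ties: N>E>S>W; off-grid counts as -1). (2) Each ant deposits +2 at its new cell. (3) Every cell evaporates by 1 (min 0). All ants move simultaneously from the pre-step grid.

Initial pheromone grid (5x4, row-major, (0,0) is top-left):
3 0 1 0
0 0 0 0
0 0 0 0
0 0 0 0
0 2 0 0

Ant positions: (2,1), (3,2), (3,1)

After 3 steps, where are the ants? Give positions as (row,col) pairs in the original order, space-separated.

Step 1: ant0:(2,1)->N->(1,1) | ant1:(3,2)->N->(2,2) | ant2:(3,1)->S->(4,1)
  grid max=3 at (4,1)
Step 2: ant0:(1,1)->N->(0,1) | ant1:(2,2)->N->(1,2) | ant2:(4,1)->N->(3,1)
  grid max=2 at (4,1)
Step 3: ant0:(0,1)->W->(0,0) | ant1:(1,2)->N->(0,2) | ant2:(3,1)->S->(4,1)
  grid max=3 at (4,1)

(0,0) (0,2) (4,1)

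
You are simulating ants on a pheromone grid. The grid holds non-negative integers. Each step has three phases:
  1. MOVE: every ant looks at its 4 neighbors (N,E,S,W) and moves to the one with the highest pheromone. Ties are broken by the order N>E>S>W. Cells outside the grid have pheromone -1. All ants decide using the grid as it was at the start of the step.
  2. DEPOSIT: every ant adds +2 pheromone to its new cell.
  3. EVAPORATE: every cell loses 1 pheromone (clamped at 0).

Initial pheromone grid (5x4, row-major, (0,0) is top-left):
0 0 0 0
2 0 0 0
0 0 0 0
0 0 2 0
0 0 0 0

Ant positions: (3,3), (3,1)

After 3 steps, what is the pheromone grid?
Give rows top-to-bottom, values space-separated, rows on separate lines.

After step 1: ants at (3,2),(3,2)
  0 0 0 0
  1 0 0 0
  0 0 0 0
  0 0 5 0
  0 0 0 0
After step 2: ants at (2,2),(2,2)
  0 0 0 0
  0 0 0 0
  0 0 3 0
  0 0 4 0
  0 0 0 0
After step 3: ants at (3,2),(3,2)
  0 0 0 0
  0 0 0 0
  0 0 2 0
  0 0 7 0
  0 0 0 0

0 0 0 0
0 0 0 0
0 0 2 0
0 0 7 0
0 0 0 0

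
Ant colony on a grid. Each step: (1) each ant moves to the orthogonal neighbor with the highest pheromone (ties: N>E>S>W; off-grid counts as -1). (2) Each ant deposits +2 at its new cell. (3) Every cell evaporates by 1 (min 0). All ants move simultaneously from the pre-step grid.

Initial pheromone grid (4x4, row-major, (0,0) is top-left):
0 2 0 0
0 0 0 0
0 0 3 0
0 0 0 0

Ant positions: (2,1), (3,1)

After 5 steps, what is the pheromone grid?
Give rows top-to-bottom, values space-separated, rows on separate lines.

After step 1: ants at (2,2),(2,1)
  0 1 0 0
  0 0 0 0
  0 1 4 0
  0 0 0 0
After step 2: ants at (2,1),(2,2)
  0 0 0 0
  0 0 0 0
  0 2 5 0
  0 0 0 0
After step 3: ants at (2,2),(2,1)
  0 0 0 0
  0 0 0 0
  0 3 6 0
  0 0 0 0
After step 4: ants at (2,1),(2,2)
  0 0 0 0
  0 0 0 0
  0 4 7 0
  0 0 0 0
After step 5: ants at (2,2),(2,1)
  0 0 0 0
  0 0 0 0
  0 5 8 0
  0 0 0 0

0 0 0 0
0 0 0 0
0 5 8 0
0 0 0 0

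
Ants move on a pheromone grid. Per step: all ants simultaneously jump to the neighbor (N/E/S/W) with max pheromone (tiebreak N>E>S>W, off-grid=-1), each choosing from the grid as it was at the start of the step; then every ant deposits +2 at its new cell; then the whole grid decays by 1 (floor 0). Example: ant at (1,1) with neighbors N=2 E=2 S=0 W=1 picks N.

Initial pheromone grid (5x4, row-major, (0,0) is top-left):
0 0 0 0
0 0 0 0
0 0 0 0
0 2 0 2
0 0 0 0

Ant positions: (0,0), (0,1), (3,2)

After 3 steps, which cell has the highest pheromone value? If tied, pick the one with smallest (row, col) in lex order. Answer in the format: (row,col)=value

Answer: (0,1)=3

Derivation:
Step 1: ant0:(0,0)->E->(0,1) | ant1:(0,1)->E->(0,2) | ant2:(3,2)->E->(3,3)
  grid max=3 at (3,3)
Step 2: ant0:(0,1)->E->(0,2) | ant1:(0,2)->W->(0,1) | ant2:(3,3)->N->(2,3)
  grid max=2 at (0,1)
Step 3: ant0:(0,2)->W->(0,1) | ant1:(0,1)->E->(0,2) | ant2:(2,3)->S->(3,3)
  grid max=3 at (0,1)
Final grid:
  0 3 3 0
  0 0 0 0
  0 0 0 0
  0 0 0 3
  0 0 0 0
Max pheromone 3 at (0,1)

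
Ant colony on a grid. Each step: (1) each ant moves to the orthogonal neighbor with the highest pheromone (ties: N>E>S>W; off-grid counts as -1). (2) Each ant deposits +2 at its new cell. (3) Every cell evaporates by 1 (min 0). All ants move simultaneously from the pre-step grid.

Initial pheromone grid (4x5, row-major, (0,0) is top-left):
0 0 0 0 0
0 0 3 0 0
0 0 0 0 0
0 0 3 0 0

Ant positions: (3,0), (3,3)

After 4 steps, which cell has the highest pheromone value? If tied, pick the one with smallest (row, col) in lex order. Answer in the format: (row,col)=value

Answer: (3,2)=3

Derivation:
Step 1: ant0:(3,0)->N->(2,0) | ant1:(3,3)->W->(3,2)
  grid max=4 at (3,2)
Step 2: ant0:(2,0)->N->(1,0) | ant1:(3,2)->N->(2,2)
  grid max=3 at (3,2)
Step 3: ant0:(1,0)->N->(0,0) | ant1:(2,2)->S->(3,2)
  grid max=4 at (3,2)
Step 4: ant0:(0,0)->E->(0,1) | ant1:(3,2)->N->(2,2)
  grid max=3 at (3,2)
Final grid:
  0 1 0 0 0
  0 0 0 0 0
  0 0 1 0 0
  0 0 3 0 0
Max pheromone 3 at (3,2)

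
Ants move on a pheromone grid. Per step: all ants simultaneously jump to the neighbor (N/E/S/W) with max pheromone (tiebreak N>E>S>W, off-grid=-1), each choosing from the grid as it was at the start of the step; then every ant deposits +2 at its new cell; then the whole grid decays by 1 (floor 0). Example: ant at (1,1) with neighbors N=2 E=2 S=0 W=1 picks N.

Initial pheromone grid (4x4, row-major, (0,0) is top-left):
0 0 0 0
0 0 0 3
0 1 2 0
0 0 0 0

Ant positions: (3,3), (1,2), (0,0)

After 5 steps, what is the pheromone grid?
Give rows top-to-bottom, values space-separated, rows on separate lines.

After step 1: ants at (2,3),(1,3),(0,1)
  0 1 0 0
  0 0 0 4
  0 0 1 1
  0 0 0 0
After step 2: ants at (1,3),(2,3),(0,2)
  0 0 1 0
  0 0 0 5
  0 0 0 2
  0 0 0 0
After step 3: ants at (2,3),(1,3),(0,3)
  0 0 0 1
  0 0 0 6
  0 0 0 3
  0 0 0 0
After step 4: ants at (1,3),(2,3),(1,3)
  0 0 0 0
  0 0 0 9
  0 0 0 4
  0 0 0 0
After step 5: ants at (2,3),(1,3),(2,3)
  0 0 0 0
  0 0 0 10
  0 0 0 7
  0 0 0 0

0 0 0 0
0 0 0 10
0 0 0 7
0 0 0 0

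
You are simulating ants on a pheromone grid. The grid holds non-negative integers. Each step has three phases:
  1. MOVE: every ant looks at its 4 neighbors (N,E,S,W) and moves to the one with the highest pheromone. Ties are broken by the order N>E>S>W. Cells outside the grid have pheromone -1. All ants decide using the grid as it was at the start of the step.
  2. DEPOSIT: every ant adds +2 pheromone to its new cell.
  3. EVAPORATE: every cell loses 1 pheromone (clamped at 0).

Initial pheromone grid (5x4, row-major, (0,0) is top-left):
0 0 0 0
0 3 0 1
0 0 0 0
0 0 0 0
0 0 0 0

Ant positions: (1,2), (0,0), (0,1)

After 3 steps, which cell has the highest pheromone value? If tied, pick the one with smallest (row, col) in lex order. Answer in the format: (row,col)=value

Answer: (1,1)=10

Derivation:
Step 1: ant0:(1,2)->W->(1,1) | ant1:(0,0)->E->(0,1) | ant2:(0,1)->S->(1,1)
  grid max=6 at (1,1)
Step 2: ant0:(1,1)->N->(0,1) | ant1:(0,1)->S->(1,1) | ant2:(1,1)->N->(0,1)
  grid max=7 at (1,1)
Step 3: ant0:(0,1)->S->(1,1) | ant1:(1,1)->N->(0,1) | ant2:(0,1)->S->(1,1)
  grid max=10 at (1,1)
Final grid:
  0 5 0 0
  0 10 0 0
  0 0 0 0
  0 0 0 0
  0 0 0 0
Max pheromone 10 at (1,1)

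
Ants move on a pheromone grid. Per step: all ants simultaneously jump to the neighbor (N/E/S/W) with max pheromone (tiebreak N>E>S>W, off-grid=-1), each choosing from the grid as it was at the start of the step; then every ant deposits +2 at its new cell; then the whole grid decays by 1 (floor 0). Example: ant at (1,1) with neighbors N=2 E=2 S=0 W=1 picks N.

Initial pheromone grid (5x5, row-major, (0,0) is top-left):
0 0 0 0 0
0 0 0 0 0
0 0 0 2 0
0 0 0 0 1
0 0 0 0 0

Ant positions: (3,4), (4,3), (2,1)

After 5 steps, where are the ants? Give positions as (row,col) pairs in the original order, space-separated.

Step 1: ant0:(3,4)->N->(2,4) | ant1:(4,3)->N->(3,3) | ant2:(2,1)->N->(1,1)
  grid max=1 at (1,1)
Step 2: ant0:(2,4)->W->(2,3) | ant1:(3,3)->N->(2,3) | ant2:(1,1)->N->(0,1)
  grid max=4 at (2,3)
Step 3: ant0:(2,3)->N->(1,3) | ant1:(2,3)->N->(1,3) | ant2:(0,1)->E->(0,2)
  grid max=3 at (1,3)
Step 4: ant0:(1,3)->S->(2,3) | ant1:(1,3)->S->(2,3) | ant2:(0,2)->E->(0,3)
  grid max=6 at (2,3)
Step 5: ant0:(2,3)->N->(1,3) | ant1:(2,3)->N->(1,3) | ant2:(0,3)->S->(1,3)
  grid max=7 at (1,3)

(1,3) (1,3) (1,3)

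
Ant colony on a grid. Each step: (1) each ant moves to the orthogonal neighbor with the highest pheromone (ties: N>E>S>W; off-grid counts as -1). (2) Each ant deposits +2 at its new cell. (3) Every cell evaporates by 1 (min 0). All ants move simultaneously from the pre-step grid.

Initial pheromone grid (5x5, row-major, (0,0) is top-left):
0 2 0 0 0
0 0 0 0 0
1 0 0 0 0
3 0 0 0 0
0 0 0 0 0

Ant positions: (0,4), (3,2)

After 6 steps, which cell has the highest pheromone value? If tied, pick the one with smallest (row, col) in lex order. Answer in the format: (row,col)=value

Answer: (0,3)=3

Derivation:
Step 1: ant0:(0,4)->S->(1,4) | ant1:(3,2)->N->(2,2)
  grid max=2 at (3,0)
Step 2: ant0:(1,4)->N->(0,4) | ant1:(2,2)->N->(1,2)
  grid max=1 at (0,4)
Step 3: ant0:(0,4)->S->(1,4) | ant1:(1,2)->N->(0,2)
  grid max=1 at (0,2)
Step 4: ant0:(1,4)->N->(0,4) | ant1:(0,2)->E->(0,3)
  grid max=1 at (0,3)
Step 5: ant0:(0,4)->W->(0,3) | ant1:(0,3)->E->(0,4)
  grid max=2 at (0,3)
Step 6: ant0:(0,3)->E->(0,4) | ant1:(0,4)->W->(0,3)
  grid max=3 at (0,3)
Final grid:
  0 0 0 3 3
  0 0 0 0 0
  0 0 0 0 0
  0 0 0 0 0
  0 0 0 0 0
Max pheromone 3 at (0,3)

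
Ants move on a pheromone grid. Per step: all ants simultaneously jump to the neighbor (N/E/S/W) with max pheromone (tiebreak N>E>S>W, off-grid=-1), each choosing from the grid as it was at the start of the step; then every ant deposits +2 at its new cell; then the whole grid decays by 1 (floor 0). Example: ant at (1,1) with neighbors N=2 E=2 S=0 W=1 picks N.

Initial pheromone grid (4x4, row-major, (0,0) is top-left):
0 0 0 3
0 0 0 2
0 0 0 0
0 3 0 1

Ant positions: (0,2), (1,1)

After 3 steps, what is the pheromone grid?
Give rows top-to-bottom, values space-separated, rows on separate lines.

After step 1: ants at (0,3),(0,1)
  0 1 0 4
  0 0 0 1
  0 0 0 0
  0 2 0 0
After step 2: ants at (1,3),(0,2)
  0 0 1 3
  0 0 0 2
  0 0 0 0
  0 1 0 0
After step 3: ants at (0,3),(0,3)
  0 0 0 6
  0 0 0 1
  0 0 0 0
  0 0 0 0

0 0 0 6
0 0 0 1
0 0 0 0
0 0 0 0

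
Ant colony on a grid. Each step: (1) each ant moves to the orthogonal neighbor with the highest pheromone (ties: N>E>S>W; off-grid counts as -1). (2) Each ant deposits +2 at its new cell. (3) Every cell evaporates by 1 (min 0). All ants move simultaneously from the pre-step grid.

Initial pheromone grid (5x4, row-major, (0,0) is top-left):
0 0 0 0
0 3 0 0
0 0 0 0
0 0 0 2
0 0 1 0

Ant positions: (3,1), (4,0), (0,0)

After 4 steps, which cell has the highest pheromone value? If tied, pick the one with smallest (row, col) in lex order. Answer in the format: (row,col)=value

Answer: (1,1)=9

Derivation:
Step 1: ant0:(3,1)->N->(2,1) | ant1:(4,0)->N->(3,0) | ant2:(0,0)->E->(0,1)
  grid max=2 at (1,1)
Step 2: ant0:(2,1)->N->(1,1) | ant1:(3,0)->N->(2,0) | ant2:(0,1)->S->(1,1)
  grid max=5 at (1,1)
Step 3: ant0:(1,1)->N->(0,1) | ant1:(2,0)->N->(1,0) | ant2:(1,1)->N->(0,1)
  grid max=4 at (1,1)
Step 4: ant0:(0,1)->S->(1,1) | ant1:(1,0)->E->(1,1) | ant2:(0,1)->S->(1,1)
  grid max=9 at (1,1)
Final grid:
  0 2 0 0
  0 9 0 0
  0 0 0 0
  0 0 0 0
  0 0 0 0
Max pheromone 9 at (1,1)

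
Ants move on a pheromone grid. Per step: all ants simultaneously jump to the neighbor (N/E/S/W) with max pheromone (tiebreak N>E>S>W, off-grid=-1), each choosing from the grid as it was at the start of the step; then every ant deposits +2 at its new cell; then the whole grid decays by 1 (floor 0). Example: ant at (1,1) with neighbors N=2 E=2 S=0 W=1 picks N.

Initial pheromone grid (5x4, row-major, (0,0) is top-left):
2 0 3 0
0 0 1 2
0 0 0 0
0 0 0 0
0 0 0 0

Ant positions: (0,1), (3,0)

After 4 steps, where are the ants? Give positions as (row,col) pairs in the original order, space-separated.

Step 1: ant0:(0,1)->E->(0,2) | ant1:(3,0)->N->(2,0)
  grid max=4 at (0,2)
Step 2: ant0:(0,2)->E->(0,3) | ant1:(2,0)->N->(1,0)
  grid max=3 at (0,2)
Step 3: ant0:(0,3)->W->(0,2) | ant1:(1,0)->N->(0,0)
  grid max=4 at (0,2)
Step 4: ant0:(0,2)->E->(0,3) | ant1:(0,0)->E->(0,1)
  grid max=3 at (0,2)

(0,3) (0,1)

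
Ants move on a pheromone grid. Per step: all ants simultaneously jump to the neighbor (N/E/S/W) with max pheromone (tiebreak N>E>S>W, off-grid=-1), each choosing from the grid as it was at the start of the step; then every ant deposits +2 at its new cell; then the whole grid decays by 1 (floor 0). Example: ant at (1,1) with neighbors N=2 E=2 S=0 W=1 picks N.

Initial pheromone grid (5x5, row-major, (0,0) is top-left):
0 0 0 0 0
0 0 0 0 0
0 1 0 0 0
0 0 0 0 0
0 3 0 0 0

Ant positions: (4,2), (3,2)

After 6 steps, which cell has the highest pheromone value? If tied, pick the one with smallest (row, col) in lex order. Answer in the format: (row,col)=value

Answer: (4,1)=3

Derivation:
Step 1: ant0:(4,2)->W->(4,1) | ant1:(3,2)->N->(2,2)
  grid max=4 at (4,1)
Step 2: ant0:(4,1)->N->(3,1) | ant1:(2,2)->N->(1,2)
  grid max=3 at (4,1)
Step 3: ant0:(3,1)->S->(4,1) | ant1:(1,2)->N->(0,2)
  grid max=4 at (4,1)
Step 4: ant0:(4,1)->N->(3,1) | ant1:(0,2)->E->(0,3)
  grid max=3 at (4,1)
Step 5: ant0:(3,1)->S->(4,1) | ant1:(0,3)->E->(0,4)
  grid max=4 at (4,1)
Step 6: ant0:(4,1)->N->(3,1) | ant1:(0,4)->S->(1,4)
  grid max=3 at (4,1)
Final grid:
  0 0 0 0 0
  0 0 0 0 1
  0 0 0 0 0
  0 1 0 0 0
  0 3 0 0 0
Max pheromone 3 at (4,1)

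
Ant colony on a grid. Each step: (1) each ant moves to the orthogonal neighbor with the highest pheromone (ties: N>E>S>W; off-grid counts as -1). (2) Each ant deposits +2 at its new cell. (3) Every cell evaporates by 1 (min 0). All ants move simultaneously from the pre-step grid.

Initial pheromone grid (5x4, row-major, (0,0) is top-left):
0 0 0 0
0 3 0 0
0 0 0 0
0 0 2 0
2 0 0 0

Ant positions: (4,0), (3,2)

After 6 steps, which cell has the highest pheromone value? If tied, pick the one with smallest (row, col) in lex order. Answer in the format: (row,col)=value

Step 1: ant0:(4,0)->N->(3,0) | ant1:(3,2)->N->(2,2)
  grid max=2 at (1,1)
Step 2: ant0:(3,0)->S->(4,0) | ant1:(2,2)->S->(3,2)
  grid max=2 at (3,2)
Step 3: ant0:(4,0)->N->(3,0) | ant1:(3,2)->N->(2,2)
  grid max=1 at (2,2)
Step 4: ant0:(3,0)->S->(4,0) | ant1:(2,2)->S->(3,2)
  grid max=2 at (3,2)
Step 5: ant0:(4,0)->N->(3,0) | ant1:(3,2)->N->(2,2)
  grid max=1 at (2,2)
Step 6: ant0:(3,0)->S->(4,0) | ant1:(2,2)->S->(3,2)
  grid max=2 at (3,2)
Final grid:
  0 0 0 0
  0 0 0 0
  0 0 0 0
  0 0 2 0
  2 0 0 0
Max pheromone 2 at (3,2)

Answer: (3,2)=2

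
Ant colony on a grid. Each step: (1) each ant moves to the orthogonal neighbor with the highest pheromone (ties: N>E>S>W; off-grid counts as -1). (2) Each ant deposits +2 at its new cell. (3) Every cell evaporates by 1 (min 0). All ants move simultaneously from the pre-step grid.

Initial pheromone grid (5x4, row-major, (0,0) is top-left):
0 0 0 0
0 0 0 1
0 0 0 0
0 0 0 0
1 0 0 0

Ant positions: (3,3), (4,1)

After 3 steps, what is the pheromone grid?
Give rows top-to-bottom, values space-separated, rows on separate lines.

After step 1: ants at (2,3),(4,0)
  0 0 0 0
  0 0 0 0
  0 0 0 1
  0 0 0 0
  2 0 0 0
After step 2: ants at (1,3),(3,0)
  0 0 0 0
  0 0 0 1
  0 0 0 0
  1 0 0 0
  1 0 0 0
After step 3: ants at (0,3),(4,0)
  0 0 0 1
  0 0 0 0
  0 0 0 0
  0 0 0 0
  2 0 0 0

0 0 0 1
0 0 0 0
0 0 0 0
0 0 0 0
2 0 0 0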